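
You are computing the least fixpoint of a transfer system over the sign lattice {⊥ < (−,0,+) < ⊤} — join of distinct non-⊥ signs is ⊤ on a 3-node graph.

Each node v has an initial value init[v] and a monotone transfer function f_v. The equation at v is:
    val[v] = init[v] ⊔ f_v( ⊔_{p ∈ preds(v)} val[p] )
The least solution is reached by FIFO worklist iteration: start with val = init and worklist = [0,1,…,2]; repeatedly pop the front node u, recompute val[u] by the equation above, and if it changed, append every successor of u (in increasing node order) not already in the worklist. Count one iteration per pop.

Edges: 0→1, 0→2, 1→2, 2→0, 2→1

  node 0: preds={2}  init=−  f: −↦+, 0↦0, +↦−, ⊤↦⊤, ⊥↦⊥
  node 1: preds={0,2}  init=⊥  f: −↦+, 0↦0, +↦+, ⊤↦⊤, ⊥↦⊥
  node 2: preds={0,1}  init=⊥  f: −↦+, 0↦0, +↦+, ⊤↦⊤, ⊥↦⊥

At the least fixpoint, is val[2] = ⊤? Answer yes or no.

Trace (6 dequeues):
  [1] u=0 | in ⊥ | out − | ==
  [2] u=1 | in − | out + | prev ⊥ | push {}
  [3] u=2 | in ⊤ | out ⊤ | prev ⊥ | push {0,1}
  [4] u=0 | in ⊤ | out ⊤ | prev − | push {2}
  [5] u=1 | in ⊤ | out ⊤ | prev + | push {}
  [6] u=2 | in ⊤ | out ⊤ | ==

Converged values:
  [0] ⊤
  [1] ⊤
  [2] ⊤

yes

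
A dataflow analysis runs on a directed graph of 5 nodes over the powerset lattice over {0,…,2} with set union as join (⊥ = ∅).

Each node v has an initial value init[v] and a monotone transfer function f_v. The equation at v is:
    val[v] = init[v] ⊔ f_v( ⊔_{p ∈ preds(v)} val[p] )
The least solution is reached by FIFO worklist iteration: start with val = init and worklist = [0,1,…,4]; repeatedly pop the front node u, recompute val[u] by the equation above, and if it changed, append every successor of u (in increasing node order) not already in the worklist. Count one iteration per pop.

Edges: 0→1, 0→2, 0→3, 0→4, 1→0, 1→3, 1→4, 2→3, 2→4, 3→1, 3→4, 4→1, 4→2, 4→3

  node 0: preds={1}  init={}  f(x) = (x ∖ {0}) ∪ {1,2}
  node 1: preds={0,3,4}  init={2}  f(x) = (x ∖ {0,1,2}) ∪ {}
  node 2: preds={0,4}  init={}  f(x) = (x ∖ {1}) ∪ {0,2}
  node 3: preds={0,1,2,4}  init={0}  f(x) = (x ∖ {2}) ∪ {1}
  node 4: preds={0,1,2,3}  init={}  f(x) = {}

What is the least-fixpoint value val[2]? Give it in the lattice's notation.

Worklist (6 pops):
  #1 pop 0: in={2} → {1,2} (was {}); enqueue []
  #2 pop 1: in={0,1,2} → {2} (no change)
  #3 pop 2: in={1,2} → {0,2} (was {}); enqueue []
  #4 pop 3: in={0,1,2} → {0,1} (was {0}); enqueue [1]
  #5 pop 4: in={0,1,2} → {} (no change)
  #6 pop 1: in={0,1,2} → {2} (no change)

Fixpoint:
  val[0] = {1,2}
  val[1] = {2}
  val[2] = {0,2}
  val[3] = {0,1}
  val[4] = {}

{0,2}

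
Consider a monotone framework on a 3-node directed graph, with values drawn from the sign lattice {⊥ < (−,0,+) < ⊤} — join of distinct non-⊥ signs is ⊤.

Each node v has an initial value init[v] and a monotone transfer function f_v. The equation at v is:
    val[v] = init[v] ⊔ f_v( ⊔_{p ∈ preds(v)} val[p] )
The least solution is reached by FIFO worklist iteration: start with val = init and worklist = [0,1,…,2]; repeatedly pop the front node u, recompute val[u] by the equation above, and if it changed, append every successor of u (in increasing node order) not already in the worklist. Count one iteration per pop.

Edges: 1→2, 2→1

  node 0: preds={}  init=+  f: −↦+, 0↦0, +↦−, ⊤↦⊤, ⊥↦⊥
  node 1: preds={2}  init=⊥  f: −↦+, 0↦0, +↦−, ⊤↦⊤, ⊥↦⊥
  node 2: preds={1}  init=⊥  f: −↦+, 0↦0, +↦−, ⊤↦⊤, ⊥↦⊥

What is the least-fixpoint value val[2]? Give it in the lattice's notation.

Worklist (3 pops):
  #1 pop 0: in=⊥ → + (no change)
  #2 pop 1: in=⊥ → ⊥ (no change)
  #3 pop 2: in=⊥ → ⊥ (no change)

Fixpoint:
  val[0] = +
  val[1] = ⊥
  val[2] = ⊥

⊥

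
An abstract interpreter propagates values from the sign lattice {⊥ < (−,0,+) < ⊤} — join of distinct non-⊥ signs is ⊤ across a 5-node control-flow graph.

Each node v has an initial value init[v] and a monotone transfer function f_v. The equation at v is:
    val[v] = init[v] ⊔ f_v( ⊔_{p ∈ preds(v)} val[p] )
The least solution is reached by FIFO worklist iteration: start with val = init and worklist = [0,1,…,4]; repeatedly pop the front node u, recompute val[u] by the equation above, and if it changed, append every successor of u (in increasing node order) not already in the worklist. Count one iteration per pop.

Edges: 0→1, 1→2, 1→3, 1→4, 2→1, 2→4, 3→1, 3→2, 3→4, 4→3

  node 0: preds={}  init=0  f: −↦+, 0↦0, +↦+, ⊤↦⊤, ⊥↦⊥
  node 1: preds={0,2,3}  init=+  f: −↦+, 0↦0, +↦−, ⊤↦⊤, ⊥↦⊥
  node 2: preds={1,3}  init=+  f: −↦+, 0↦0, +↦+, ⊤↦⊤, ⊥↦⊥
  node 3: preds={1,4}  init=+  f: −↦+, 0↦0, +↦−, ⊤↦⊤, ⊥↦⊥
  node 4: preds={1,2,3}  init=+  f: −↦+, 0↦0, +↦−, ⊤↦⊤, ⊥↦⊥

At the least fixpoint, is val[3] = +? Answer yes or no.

no

Trace (8 dequeues):
  [1] u=0 | in ⊥ | out 0 | ==
  [2] u=1 | in ⊤ | out ⊤ | prev + | push {}
  [3] u=2 | in ⊤ | out ⊤ | prev + | push {1}
  [4] u=3 | in ⊤ | out ⊤ | prev + | push {2}
  [5] u=4 | in ⊤ | out ⊤ | prev + | push {3}
  [6] u=1 | in ⊤ | out ⊤ | ==
  [7] u=2 | in ⊤ | out ⊤ | ==
  [8] u=3 | in ⊤ | out ⊤ | ==

Converged values:
  [0] 0
  [1] ⊤
  [2] ⊤
  [3] ⊤
  [4] ⊤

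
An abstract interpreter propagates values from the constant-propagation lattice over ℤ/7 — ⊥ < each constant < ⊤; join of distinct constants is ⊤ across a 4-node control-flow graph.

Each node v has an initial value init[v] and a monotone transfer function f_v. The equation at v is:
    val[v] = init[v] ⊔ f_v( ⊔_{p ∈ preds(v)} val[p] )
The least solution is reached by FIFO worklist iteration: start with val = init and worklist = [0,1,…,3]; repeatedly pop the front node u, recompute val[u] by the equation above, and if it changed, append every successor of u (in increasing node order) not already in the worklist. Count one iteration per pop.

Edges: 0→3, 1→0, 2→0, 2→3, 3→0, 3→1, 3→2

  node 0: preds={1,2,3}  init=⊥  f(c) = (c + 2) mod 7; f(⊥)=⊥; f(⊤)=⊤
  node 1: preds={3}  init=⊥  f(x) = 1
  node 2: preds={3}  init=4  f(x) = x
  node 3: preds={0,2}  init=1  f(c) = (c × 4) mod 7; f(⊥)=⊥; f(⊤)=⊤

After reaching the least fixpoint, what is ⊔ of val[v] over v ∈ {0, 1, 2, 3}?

Iteration log — 7 steps:
  step 1. node 0  ⊔preds=⊤  new=⊤  old=⊥  +wl: 
  step 2. node 1  ⊔preds=1  new=1  old=⊥  +wl: 0
  step 3. node 2  ⊔preds=1  new=⊤  old=4  +wl: 
  step 4. node 3  ⊔preds=⊤  new=⊤  old=1  +wl: 1,2
  step 5. node 0  ⊔preds=⊤  new=⊤  stable
  step 6. node 1  ⊔preds=⊤  new=1  stable
  step 7. node 2  ⊔preds=⊤  new=⊤  stable

Least fixpoint reached:
  node 0: ⊤
  node 1: 1
  node 2: ⊤
  node 3: ⊤

⊤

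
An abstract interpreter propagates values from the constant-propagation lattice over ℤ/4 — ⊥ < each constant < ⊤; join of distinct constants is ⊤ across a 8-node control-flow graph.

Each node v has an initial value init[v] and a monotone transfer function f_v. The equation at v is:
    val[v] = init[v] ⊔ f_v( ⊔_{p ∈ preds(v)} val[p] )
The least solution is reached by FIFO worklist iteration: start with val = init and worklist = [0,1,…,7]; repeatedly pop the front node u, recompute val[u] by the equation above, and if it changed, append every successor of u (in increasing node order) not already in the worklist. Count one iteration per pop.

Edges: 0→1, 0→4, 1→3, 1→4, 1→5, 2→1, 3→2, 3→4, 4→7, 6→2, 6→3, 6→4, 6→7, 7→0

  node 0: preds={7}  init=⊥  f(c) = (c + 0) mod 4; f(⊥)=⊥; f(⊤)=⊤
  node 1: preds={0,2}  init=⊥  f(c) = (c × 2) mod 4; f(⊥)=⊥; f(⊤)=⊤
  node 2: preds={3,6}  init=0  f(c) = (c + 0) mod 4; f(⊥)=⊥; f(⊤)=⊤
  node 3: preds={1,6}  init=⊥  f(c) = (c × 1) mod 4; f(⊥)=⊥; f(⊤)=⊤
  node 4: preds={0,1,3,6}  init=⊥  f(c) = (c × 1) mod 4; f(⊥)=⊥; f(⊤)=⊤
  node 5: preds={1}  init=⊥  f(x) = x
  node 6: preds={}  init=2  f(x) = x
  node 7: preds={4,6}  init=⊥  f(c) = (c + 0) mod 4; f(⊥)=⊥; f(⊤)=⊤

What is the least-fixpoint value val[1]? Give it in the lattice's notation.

⊤

Iteration log — 15 steps:
  step 1. node 0  ⊔preds=⊥  new=⊥  stable
  step 2. node 1  ⊔preds=0  new=0  old=⊥  +wl: 
  step 3. node 2  ⊔preds=2  new=⊤  old=0  +wl: 1
  step 4. node 3  ⊔preds=⊤  new=⊤  old=⊥  +wl: 2
  step 5. node 4  ⊔preds=⊤  new=⊤  old=⊥  +wl: 
  step 6. node 5  ⊔preds=0  new=0  old=⊥  +wl: 
  step 7. node 6  ⊔preds=⊥  new=2  stable
  step 8. node 7  ⊔preds=⊤  new=⊤  old=⊥  +wl: 0
  step 9. node 1  ⊔preds=⊤  new=⊤  old=0  +wl: 3,4,5
  step 10. node 2  ⊔preds=⊤  new=⊤  stable
  step 11. node 0  ⊔preds=⊤  new=⊤  old=⊥  +wl: 1
  step 12. node 3  ⊔preds=⊤  new=⊤  stable
  step 13. node 4  ⊔preds=⊤  new=⊤  stable
  step 14. node 5  ⊔preds=⊤  new=⊤  old=0  +wl: 
  step 15. node 1  ⊔preds=⊤  new=⊤  stable

Least fixpoint reached:
  node 0: ⊤
  node 1: ⊤
  node 2: ⊤
  node 3: ⊤
  node 4: ⊤
  node 5: ⊤
  node 6: 2
  node 7: ⊤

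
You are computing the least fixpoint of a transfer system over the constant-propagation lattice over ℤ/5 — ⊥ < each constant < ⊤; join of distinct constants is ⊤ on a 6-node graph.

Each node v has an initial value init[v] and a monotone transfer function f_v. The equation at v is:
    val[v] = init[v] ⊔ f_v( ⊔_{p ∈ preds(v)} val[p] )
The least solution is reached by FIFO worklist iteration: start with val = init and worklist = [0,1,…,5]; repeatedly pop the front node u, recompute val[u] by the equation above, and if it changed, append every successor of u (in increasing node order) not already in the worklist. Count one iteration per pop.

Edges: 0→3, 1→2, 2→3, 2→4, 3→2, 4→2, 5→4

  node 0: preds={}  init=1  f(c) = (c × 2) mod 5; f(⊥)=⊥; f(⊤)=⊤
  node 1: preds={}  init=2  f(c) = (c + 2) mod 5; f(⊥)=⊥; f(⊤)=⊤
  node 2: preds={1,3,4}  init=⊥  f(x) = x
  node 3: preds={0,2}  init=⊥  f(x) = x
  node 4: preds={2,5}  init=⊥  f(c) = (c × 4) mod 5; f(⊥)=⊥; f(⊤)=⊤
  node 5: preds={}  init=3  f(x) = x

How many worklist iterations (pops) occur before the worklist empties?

9

Trace (9 dequeues):
  [1] u=0 | in ⊥ | out 1 | ==
  [2] u=1 | in ⊥ | out 2 | ==
  [3] u=2 | in 2 | out 2 | prev ⊥ | push {}
  [4] u=3 | in ⊤ | out ⊤ | prev ⊥ | push {2}
  [5] u=4 | in ⊤ | out ⊤ | prev ⊥ | push {}
  [6] u=5 | in ⊥ | out 3 | ==
  [7] u=2 | in ⊤ | out ⊤ | prev 2 | push {3,4}
  [8] u=3 | in ⊤ | out ⊤ | ==
  [9] u=4 | in ⊤ | out ⊤ | ==

Converged values:
  [0] 1
  [1] 2
  [2] ⊤
  [3] ⊤
  [4] ⊤
  [5] 3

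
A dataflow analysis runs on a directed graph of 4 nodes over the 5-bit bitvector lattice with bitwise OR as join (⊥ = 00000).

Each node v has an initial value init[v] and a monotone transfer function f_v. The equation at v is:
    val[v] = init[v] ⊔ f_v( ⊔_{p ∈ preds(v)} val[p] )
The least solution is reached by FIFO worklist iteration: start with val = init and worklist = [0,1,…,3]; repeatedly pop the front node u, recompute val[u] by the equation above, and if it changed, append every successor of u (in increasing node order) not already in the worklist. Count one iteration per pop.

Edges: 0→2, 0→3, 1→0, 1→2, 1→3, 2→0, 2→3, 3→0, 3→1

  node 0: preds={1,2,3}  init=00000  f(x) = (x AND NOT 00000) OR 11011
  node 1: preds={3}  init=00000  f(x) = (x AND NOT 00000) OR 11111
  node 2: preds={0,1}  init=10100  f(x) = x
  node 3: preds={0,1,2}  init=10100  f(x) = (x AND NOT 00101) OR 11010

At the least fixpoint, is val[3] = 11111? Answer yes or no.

Trace (6 dequeues):
  [1] u=0 | in 10100 | out 11111 | prev 00000 | push {}
  [2] u=1 | in 10100 | out 11111 | prev 00000 | push {0}
  [3] u=2 | in 11111 | out 11111 | prev 10100 | push {}
  [4] u=3 | in 11111 | out 11110 | prev 10100 | push {1}
  [5] u=0 | in 11111 | out 11111 | ==
  [6] u=1 | in 11110 | out 11111 | ==

Converged values:
  [0] 11111
  [1] 11111
  [2] 11111
  [3] 11110

no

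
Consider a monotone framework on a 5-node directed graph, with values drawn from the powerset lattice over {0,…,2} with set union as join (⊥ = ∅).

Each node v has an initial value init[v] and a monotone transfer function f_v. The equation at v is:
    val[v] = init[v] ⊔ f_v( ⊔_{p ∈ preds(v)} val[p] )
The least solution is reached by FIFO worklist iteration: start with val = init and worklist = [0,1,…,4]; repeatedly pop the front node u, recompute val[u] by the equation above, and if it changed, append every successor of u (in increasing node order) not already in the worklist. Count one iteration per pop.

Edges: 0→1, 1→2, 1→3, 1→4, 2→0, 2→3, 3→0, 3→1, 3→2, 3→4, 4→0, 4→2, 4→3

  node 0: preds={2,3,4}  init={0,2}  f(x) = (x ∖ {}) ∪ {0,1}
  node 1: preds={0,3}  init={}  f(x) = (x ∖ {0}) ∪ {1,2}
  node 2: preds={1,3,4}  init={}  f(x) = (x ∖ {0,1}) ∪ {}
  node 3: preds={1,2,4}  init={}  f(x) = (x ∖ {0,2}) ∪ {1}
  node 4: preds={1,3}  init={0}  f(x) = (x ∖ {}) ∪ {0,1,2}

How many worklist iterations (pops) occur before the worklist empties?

9

Worklist (9 pops):
  #1 pop 0: in={0} → {0,1,2} (was {0,2}); enqueue []
  #2 pop 1: in={0,1,2} → {1,2} (was {}); enqueue []
  #3 pop 2: in={0,1,2} → {2} (was {}); enqueue [0]
  #4 pop 3: in={0,1,2} → {1} (was {}); enqueue [1,2]
  #5 pop 4: in={1,2} → {0,1,2} (was {0}); enqueue [3]
  #6 pop 0: in={0,1,2} → {0,1,2} (no change)
  #7 pop 1: in={0,1,2} → {1,2} (no change)
  #8 pop 2: in={0,1,2} → {2} (no change)
  #9 pop 3: in={0,1,2} → {1} (no change)

Fixpoint:
  val[0] = {0,1,2}
  val[1] = {1,2}
  val[2] = {2}
  val[3] = {1}
  val[4] = {0,1,2}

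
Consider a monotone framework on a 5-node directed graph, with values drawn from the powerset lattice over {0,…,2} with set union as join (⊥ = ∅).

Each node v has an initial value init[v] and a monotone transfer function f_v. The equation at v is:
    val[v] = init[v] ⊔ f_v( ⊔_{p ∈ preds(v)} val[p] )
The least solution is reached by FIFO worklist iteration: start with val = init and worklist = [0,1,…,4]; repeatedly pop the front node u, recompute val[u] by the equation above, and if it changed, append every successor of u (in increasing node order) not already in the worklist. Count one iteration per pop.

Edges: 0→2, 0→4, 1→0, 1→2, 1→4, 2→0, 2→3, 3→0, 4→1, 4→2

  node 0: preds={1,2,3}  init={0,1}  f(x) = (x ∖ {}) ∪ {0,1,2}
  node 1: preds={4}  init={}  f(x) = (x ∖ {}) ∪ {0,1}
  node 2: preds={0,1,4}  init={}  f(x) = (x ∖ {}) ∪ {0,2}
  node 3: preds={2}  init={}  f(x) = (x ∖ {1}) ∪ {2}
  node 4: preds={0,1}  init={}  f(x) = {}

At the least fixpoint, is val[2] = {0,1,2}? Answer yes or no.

yes

Trace (6 dequeues):
  [1] u=0 | in {} | out {0,1,2} | prev {0,1} | push {}
  [2] u=1 | in {} | out {0,1} | prev {} | push {0}
  [3] u=2 | in {0,1,2} | out {0,1,2} | prev {} | push {}
  [4] u=3 | in {0,1,2} | out {0,2} | prev {} | push {}
  [5] u=4 | in {0,1,2} | out {} | ==
  [6] u=0 | in {0,1,2} | out {0,1,2} | ==

Converged values:
  [0] {0,1,2}
  [1] {0,1}
  [2] {0,1,2}
  [3] {0,2}
  [4] {}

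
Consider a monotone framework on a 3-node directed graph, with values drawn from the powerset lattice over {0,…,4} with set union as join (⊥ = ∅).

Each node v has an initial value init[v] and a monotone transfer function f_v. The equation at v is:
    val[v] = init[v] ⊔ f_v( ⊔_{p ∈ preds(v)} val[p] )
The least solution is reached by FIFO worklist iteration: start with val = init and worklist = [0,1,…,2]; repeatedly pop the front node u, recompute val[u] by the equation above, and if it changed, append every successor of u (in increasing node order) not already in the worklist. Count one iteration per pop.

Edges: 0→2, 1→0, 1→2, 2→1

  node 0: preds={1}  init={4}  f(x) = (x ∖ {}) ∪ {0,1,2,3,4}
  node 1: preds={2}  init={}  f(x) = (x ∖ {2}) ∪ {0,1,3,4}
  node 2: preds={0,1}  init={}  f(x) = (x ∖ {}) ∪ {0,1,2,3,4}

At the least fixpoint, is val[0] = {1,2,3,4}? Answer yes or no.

Iteration log — 5 steps:
  step 1. node 0  ⊔preds={}  new={0,1,2,3,4}  old={4}  +wl: 
  step 2. node 1  ⊔preds={}  new={0,1,3,4}  old={}  +wl: 0
  step 3. node 2  ⊔preds={0,1,2,3,4}  new={0,1,2,3,4}  old={}  +wl: 1
  step 4. node 0  ⊔preds={0,1,3,4}  new={0,1,2,3,4}  stable
  step 5. node 1  ⊔preds={0,1,2,3,4}  new={0,1,3,4}  stable

Least fixpoint reached:
  node 0: {0,1,2,3,4}
  node 1: {0,1,3,4}
  node 2: {0,1,2,3,4}

no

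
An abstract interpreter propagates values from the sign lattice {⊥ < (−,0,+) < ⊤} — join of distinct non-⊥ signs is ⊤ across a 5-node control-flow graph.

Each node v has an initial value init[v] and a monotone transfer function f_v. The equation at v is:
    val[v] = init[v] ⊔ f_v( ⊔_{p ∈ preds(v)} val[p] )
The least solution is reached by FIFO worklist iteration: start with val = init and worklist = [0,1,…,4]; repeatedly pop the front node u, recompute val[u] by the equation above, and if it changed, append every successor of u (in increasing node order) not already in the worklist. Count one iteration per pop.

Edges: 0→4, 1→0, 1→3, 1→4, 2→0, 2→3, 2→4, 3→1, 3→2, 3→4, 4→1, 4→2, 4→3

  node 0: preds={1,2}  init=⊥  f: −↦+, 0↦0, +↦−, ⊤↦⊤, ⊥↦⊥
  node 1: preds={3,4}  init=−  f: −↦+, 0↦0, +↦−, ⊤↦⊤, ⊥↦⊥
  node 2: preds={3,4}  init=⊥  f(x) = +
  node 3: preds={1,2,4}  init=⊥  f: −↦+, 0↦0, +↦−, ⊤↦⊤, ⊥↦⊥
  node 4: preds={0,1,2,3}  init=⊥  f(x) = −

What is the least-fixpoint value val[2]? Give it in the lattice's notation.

+

Iteration log — 11 steps:
  step 1. node 0  ⊔preds=−  new=+  old=⊥  +wl: 
  step 2. node 1  ⊔preds=⊥  new=−  stable
  step 3. node 2  ⊔preds=⊥  new=+  old=⊥  +wl: 0
  step 4. node 3  ⊔preds=⊤  new=⊤  old=⊥  +wl: 1,2
  step 5. node 4  ⊔preds=⊤  new=−  old=⊥  +wl: 3
  step 6. node 0  ⊔preds=⊤  new=⊤  old=+  +wl: 4
  step 7. node 1  ⊔preds=⊤  new=⊤  old=−  +wl: 0
  step 8. node 2  ⊔preds=⊤  new=+  stable
  step 9. node 3  ⊔preds=⊤  new=⊤  stable
  step 10. node 4  ⊔preds=⊤  new=−  stable
  step 11. node 0  ⊔preds=⊤  new=⊤  stable

Least fixpoint reached:
  node 0: ⊤
  node 1: ⊤
  node 2: +
  node 3: ⊤
  node 4: −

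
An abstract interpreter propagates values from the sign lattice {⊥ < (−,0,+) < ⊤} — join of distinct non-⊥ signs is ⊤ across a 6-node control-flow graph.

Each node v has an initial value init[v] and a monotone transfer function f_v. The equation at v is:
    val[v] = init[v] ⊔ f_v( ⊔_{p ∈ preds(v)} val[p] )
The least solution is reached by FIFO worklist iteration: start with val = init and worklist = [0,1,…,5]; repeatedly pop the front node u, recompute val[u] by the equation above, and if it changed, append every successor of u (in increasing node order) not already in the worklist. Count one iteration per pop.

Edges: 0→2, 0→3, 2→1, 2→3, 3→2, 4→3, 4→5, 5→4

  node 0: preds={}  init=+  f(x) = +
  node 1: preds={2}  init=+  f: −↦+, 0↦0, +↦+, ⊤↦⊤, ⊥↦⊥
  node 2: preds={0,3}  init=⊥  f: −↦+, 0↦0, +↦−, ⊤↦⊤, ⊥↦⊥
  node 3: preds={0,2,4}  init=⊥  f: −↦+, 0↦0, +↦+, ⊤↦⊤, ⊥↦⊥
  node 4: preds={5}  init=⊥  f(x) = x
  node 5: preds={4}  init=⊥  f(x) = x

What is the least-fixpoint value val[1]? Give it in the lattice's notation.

Iteration log — 10 steps:
  step 1. node 0  ⊔preds=⊥  new=+  stable
  step 2. node 1  ⊔preds=⊥  new=+  stable
  step 3. node 2  ⊔preds=+  new=−  old=⊥  +wl: 1
  step 4. node 3  ⊔preds=⊤  new=⊤  old=⊥  +wl: 2
  step 5. node 4  ⊔preds=⊥  new=⊥  stable
  step 6. node 5  ⊔preds=⊥  new=⊥  stable
  step 7. node 1  ⊔preds=−  new=+  stable
  step 8. node 2  ⊔preds=⊤  new=⊤  old=−  +wl: 1,3
  step 9. node 1  ⊔preds=⊤  new=⊤  old=+  +wl: 
  step 10. node 3  ⊔preds=⊤  new=⊤  stable

Least fixpoint reached:
  node 0: +
  node 1: ⊤
  node 2: ⊤
  node 3: ⊤
  node 4: ⊥
  node 5: ⊥

⊤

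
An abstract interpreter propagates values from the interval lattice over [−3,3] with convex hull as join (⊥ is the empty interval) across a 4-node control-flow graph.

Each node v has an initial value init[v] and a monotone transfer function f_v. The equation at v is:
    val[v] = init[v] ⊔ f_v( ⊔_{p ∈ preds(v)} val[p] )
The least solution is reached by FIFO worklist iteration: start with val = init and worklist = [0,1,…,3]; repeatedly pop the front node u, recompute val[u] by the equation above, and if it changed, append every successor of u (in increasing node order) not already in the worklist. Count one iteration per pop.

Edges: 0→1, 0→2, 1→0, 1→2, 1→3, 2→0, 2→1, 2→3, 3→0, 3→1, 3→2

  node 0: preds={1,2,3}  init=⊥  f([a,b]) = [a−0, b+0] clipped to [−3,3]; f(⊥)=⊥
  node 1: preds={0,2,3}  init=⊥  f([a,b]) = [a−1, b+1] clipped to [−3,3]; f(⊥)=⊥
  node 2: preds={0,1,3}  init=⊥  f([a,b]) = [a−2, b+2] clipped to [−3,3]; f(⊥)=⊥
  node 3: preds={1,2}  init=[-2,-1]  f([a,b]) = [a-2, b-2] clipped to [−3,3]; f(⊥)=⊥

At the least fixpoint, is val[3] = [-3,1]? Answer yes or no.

yes

Trace (12 dequeues):
  [1] u=0 | in [-2,-1] | out [-2,-1] | prev ⊥ | push {}
  [2] u=1 | in [-2,-1] | out [-3,0] | prev ⊥ | push {0}
  [3] u=2 | in [-3,0] | out [-3,2] | prev ⊥ | push {1}
  [4] u=3 | in [-3,2] | out [-3,0] | prev [-2,-1] | push {2}
  [5] u=0 | in [-3,2] | out [-3,2] | prev [-2,-1] | push {}
  [6] u=1 | in [-3,2] | out [-3,3] | prev [-3,0] | push {0,3}
  [7] u=2 | in [-3,3] | out [-3,3] | prev [-3,2] | push {1}
  [8] u=0 | in [-3,3] | out [-3,3] | prev [-3,2] | push {2}
  [9] u=3 | in [-3,3] | out [-3,1] | prev [-3,0] | push {0}
  [10] u=1 | in [-3,3] | out [-3,3] | ==
  [11] u=2 | in [-3,3] | out [-3,3] | ==
  [12] u=0 | in [-3,3] | out [-3,3] | ==

Converged values:
  [0] [-3,3]
  [1] [-3,3]
  [2] [-3,3]
  [3] [-3,1]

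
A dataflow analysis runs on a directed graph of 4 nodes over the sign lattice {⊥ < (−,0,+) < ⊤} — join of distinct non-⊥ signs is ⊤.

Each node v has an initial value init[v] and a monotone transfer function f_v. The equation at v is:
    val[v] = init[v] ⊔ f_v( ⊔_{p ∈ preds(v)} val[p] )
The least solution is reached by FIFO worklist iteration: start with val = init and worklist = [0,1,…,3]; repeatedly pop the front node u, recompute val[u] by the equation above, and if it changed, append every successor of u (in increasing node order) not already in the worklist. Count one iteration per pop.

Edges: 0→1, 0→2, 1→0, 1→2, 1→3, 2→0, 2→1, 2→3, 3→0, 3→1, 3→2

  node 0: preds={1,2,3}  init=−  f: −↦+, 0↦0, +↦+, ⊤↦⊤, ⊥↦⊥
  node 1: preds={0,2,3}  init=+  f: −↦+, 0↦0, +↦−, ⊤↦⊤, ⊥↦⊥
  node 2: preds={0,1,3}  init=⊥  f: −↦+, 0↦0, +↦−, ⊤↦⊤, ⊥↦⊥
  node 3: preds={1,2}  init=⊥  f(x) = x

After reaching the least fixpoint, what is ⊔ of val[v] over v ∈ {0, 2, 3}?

Trace (7 dequeues):
  [1] u=0 | in + | out ⊤ | prev − | push {}
  [2] u=1 | in ⊤ | out ⊤ | prev + | push {0}
  [3] u=2 | in ⊤ | out ⊤ | prev ⊥ | push {1}
  [4] u=3 | in ⊤ | out ⊤ | prev ⊥ | push {2}
  [5] u=0 | in ⊤ | out ⊤ | ==
  [6] u=1 | in ⊤ | out ⊤ | ==
  [7] u=2 | in ⊤ | out ⊤ | ==

Converged values:
  [0] ⊤
  [1] ⊤
  [2] ⊤
  [3] ⊤

⊤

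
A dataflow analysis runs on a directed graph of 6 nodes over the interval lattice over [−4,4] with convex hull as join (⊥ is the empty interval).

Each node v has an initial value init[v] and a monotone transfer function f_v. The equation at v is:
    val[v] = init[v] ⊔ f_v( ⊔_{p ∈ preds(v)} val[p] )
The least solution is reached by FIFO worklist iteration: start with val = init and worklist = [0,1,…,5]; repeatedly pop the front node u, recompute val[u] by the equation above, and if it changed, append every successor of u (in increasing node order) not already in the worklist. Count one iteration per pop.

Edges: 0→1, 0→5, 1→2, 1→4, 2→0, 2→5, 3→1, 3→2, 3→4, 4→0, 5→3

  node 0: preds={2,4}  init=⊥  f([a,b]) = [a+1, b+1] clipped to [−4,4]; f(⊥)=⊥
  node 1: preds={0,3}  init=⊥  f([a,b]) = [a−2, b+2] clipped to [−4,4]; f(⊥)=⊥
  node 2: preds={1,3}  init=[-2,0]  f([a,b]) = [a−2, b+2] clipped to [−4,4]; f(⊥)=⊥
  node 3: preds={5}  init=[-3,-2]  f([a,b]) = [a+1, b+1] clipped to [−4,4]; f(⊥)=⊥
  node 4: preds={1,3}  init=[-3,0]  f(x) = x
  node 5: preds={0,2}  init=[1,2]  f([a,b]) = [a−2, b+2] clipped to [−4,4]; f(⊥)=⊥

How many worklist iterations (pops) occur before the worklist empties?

15

Trace (15 dequeues):
  [1] u=0 | in [-3,0] | out [-2,1] | prev ⊥ | push {}
  [2] u=1 | in [-3,1] | out [-4,3] | prev ⊥ | push {}
  [3] u=2 | in [-4,3] | out [-4,4] | prev [-2,0] | push {0}
  [4] u=3 | in [1,2] | out [-3,3] | prev [-3,-2] | push {1,2}
  [5] u=4 | in [-4,3] | out [-4,3] | prev [-3,0] | push {}
  [6] u=5 | in [-4,4] | out [-4,4] | prev [1,2] | push {3}
  [7] u=0 | in [-4,4] | out [-3,4] | prev [-2,1] | push {5}
  [8] u=1 | in [-3,4] | out [-4,4] | prev [-4,3] | push {4}
  [9] u=2 | in [-4,4] | out [-4,4] | ==
  [10] u=3 | in [-4,4] | out [-3,4] | prev [-3,3] | push {1,2}
  [11] u=5 | in [-4,4] | out [-4,4] | ==
  [12] u=4 | in [-4,4] | out [-4,4] | prev [-4,3] | push {0}
  [13] u=1 | in [-3,4] | out [-4,4] | ==
  [14] u=2 | in [-4,4] | out [-4,4] | ==
  [15] u=0 | in [-4,4] | out [-3,4] | ==

Converged values:
  [0] [-3,4]
  [1] [-4,4]
  [2] [-4,4]
  [3] [-3,4]
  [4] [-4,4]
  [5] [-4,4]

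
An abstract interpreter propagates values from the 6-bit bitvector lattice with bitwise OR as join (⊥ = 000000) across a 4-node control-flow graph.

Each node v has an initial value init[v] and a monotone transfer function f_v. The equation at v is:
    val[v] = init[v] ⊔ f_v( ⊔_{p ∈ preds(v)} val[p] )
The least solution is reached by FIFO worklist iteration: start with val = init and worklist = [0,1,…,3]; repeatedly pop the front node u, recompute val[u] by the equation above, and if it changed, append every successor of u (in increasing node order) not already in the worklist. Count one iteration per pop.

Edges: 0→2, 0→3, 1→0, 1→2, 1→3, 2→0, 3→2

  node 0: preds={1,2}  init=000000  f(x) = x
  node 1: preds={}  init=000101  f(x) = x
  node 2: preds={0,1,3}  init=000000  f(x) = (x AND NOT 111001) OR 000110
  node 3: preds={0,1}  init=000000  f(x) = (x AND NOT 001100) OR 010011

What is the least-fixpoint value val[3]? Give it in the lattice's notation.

Worklist (7 pops):
  #1 pop 0: in=000101 → 000101 (was 000000); enqueue []
  #2 pop 1: in=000000 → 000101 (no change)
  #3 pop 2: in=000101 → 000110 (was 000000); enqueue [0]
  #4 pop 3: in=000101 → 010011 (was 000000); enqueue [2]
  #5 pop 0: in=000111 → 000111 (was 000101); enqueue [3]
  #6 pop 2: in=010111 → 000110 (no change)
  #7 pop 3: in=000111 → 010011 (no change)

Fixpoint:
  val[0] = 000111
  val[1] = 000101
  val[2] = 000110
  val[3] = 010011

010011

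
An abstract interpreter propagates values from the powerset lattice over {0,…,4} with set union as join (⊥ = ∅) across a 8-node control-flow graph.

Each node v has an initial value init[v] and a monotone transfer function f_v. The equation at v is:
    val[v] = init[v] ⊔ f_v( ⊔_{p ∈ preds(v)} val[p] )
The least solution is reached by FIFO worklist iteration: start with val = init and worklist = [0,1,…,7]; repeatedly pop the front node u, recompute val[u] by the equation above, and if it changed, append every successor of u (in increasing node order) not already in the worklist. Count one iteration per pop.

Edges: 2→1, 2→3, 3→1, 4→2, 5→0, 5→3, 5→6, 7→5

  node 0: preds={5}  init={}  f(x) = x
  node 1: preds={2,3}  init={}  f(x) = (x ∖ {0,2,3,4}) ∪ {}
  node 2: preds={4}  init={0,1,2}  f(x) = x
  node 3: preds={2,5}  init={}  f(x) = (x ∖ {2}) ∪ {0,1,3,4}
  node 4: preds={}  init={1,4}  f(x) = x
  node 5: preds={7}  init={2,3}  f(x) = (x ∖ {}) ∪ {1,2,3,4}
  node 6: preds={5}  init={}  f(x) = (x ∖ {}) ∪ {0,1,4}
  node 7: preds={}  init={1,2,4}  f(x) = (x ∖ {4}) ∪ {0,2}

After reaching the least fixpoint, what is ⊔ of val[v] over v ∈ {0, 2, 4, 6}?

Trace (15 dequeues):
  [1] u=0 | in {2,3} | out {2,3} | prev {} | push {}
  [2] u=1 | in {0,1,2} | out {1} | prev {} | push {}
  [3] u=2 | in {1,4} | out {0,1,2,4} | prev {0,1,2} | push {1}
  [4] u=3 | in {0,1,2,3,4} | out {0,1,3,4} | prev {} | push {}
  [5] u=4 | in {} | out {1,4} | ==
  [6] u=5 | in {1,2,4} | out {1,2,3,4} | prev {2,3} | push {0,3}
  [7] u=6 | in {1,2,3,4} | out {0,1,2,3,4} | prev {} | push {}
  [8] u=7 | in {} | out {0,1,2,4} | prev {1,2,4} | push {5}
  [9] u=1 | in {0,1,2,3,4} | out {1} | ==
  [10] u=0 | in {1,2,3,4} | out {1,2,3,4} | prev {2,3} | push {}
  [11] u=3 | in {0,1,2,3,4} | out {0,1,3,4} | ==
  [12] u=5 | in {0,1,2,4} | out {0,1,2,3,4} | prev {1,2,3,4} | push {0,3,6}
  [13] u=0 | in {0,1,2,3,4} | out {0,1,2,3,4} | prev {1,2,3,4} | push {}
  [14] u=3 | in {0,1,2,3,4} | out {0,1,3,4} | ==
  [15] u=6 | in {0,1,2,3,4} | out {0,1,2,3,4} | ==

Converged values:
  [0] {0,1,2,3,4}
  [1] {1}
  [2] {0,1,2,4}
  [3] {0,1,3,4}
  [4] {1,4}
  [5] {0,1,2,3,4}
  [6] {0,1,2,3,4}
  [7] {0,1,2,4}

{0,1,2,3,4}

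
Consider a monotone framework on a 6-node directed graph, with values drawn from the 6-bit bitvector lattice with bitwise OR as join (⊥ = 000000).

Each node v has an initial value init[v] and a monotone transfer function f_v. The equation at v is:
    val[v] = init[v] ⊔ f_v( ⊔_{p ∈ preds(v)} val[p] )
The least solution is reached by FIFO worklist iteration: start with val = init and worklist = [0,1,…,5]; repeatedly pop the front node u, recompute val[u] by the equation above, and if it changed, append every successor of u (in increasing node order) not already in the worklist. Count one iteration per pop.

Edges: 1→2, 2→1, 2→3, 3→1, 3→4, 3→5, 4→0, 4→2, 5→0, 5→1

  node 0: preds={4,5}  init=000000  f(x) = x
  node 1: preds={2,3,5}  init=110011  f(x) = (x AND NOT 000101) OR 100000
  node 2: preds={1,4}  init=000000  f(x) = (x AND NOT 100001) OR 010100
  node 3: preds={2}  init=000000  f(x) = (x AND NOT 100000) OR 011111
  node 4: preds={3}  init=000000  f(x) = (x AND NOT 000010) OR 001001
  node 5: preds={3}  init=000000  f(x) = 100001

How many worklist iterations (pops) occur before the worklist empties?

11

Trace (11 dequeues):
  [1] u=0 | in 000000 | out 000000 | ==
  [2] u=1 | in 000000 | out 110011 | ==
  [3] u=2 | in 110011 | out 010110 | prev 000000 | push {1}
  [4] u=3 | in 010110 | out 011111 | prev 000000 | push {}
  [5] u=4 | in 011111 | out 011101 | prev 000000 | push {0,2}
  [6] u=5 | in 011111 | out 100001 | prev 000000 | push {}
  [7] u=1 | in 111111 | out 111011 | prev 110011 | push {}
  [8] u=0 | in 111101 | out 111101 | prev 000000 | push {}
  [9] u=2 | in 111111 | out 011110 | prev 010110 | push {1,3}
  [10] u=1 | in 111111 | out 111011 | ==
  [11] u=3 | in 011110 | out 011111 | ==

Converged values:
  [0] 111101
  [1] 111011
  [2] 011110
  [3] 011111
  [4] 011101
  [5] 100001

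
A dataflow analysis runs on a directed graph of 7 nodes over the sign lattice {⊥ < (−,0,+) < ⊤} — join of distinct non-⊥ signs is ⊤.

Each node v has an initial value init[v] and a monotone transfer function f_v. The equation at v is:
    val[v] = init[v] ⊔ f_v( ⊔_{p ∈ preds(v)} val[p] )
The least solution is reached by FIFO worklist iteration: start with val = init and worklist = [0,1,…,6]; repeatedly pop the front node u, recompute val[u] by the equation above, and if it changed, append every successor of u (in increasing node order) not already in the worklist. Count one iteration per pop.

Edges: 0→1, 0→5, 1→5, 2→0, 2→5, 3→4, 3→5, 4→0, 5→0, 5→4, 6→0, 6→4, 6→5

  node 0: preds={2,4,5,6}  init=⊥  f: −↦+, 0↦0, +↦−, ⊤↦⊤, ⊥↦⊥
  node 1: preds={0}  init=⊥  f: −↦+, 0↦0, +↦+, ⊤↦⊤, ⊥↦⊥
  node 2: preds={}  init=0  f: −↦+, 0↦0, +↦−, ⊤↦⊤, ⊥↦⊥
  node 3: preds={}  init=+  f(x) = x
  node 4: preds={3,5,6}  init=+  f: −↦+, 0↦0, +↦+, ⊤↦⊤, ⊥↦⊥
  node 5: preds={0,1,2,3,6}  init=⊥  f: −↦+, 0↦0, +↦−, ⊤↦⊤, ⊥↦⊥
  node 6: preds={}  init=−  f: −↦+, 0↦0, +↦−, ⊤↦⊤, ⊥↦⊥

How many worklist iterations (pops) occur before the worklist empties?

9

Worklist (9 pops):
  #1 pop 0: in=⊤ → ⊤ (was ⊥); enqueue []
  #2 pop 1: in=⊤ → ⊤ (was ⊥); enqueue []
  #3 pop 2: in=⊥ → 0 (no change)
  #4 pop 3: in=⊥ → + (no change)
  #5 pop 4: in=⊤ → ⊤ (was +); enqueue [0]
  #6 pop 5: in=⊤ → ⊤ (was ⊥); enqueue [4]
  #7 pop 6: in=⊥ → − (no change)
  #8 pop 0: in=⊤ → ⊤ (no change)
  #9 pop 4: in=⊤ → ⊤ (no change)

Fixpoint:
  val[0] = ⊤
  val[1] = ⊤
  val[2] = 0
  val[3] = +
  val[4] = ⊤
  val[5] = ⊤
  val[6] = −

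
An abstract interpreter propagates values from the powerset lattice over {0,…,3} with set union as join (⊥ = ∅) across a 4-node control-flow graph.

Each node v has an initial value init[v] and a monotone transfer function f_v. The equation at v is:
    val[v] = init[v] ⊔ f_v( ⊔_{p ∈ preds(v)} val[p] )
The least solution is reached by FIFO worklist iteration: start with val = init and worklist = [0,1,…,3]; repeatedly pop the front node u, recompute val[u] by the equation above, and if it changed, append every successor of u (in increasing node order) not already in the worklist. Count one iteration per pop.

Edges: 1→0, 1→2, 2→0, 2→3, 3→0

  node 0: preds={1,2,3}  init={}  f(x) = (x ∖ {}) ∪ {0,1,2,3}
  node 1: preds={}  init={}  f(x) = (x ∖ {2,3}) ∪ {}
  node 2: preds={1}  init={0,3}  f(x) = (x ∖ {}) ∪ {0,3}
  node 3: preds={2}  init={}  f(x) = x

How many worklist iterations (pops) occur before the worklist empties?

5

Iteration log — 5 steps:
  step 1. node 0  ⊔preds={0,3}  new={0,1,2,3}  old={}  +wl: 
  step 2. node 1  ⊔preds={}  new={}  stable
  step 3. node 2  ⊔preds={}  new={0,3}  stable
  step 4. node 3  ⊔preds={0,3}  new={0,3}  old={}  +wl: 0
  step 5. node 0  ⊔preds={0,3}  new={0,1,2,3}  stable

Least fixpoint reached:
  node 0: {0,1,2,3}
  node 1: {}
  node 2: {0,3}
  node 3: {0,3}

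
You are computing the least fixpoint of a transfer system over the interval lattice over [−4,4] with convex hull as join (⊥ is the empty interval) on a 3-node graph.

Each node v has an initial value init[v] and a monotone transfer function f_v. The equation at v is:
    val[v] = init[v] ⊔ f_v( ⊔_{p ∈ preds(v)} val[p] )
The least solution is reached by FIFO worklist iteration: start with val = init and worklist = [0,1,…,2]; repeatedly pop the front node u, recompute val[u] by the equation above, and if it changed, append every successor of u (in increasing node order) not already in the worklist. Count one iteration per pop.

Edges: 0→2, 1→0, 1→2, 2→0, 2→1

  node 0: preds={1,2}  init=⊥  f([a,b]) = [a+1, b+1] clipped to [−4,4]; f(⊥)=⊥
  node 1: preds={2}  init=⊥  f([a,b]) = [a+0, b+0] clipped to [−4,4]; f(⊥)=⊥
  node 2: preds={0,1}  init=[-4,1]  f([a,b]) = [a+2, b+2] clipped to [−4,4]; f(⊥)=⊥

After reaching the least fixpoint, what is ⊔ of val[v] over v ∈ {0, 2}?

Worklist (7 pops):
  #1 pop 0: in=[-4,1] → [-3,2] (was ⊥); enqueue []
  #2 pop 1: in=[-4,1] → [-4,1] (was ⊥); enqueue [0]
  #3 pop 2: in=[-4,2] → [-4,4] (was [-4,1]); enqueue [1]
  #4 pop 0: in=[-4,4] → [-3,4] (was [-3,2]); enqueue [2]
  #5 pop 1: in=[-4,4] → [-4,4] (was [-4,1]); enqueue [0]
  #6 pop 2: in=[-4,4] → [-4,4] (no change)
  #7 pop 0: in=[-4,4] → [-3,4] (no change)

Fixpoint:
  val[0] = [-3,4]
  val[1] = [-4,4]
  val[2] = [-4,4]

[-4,4]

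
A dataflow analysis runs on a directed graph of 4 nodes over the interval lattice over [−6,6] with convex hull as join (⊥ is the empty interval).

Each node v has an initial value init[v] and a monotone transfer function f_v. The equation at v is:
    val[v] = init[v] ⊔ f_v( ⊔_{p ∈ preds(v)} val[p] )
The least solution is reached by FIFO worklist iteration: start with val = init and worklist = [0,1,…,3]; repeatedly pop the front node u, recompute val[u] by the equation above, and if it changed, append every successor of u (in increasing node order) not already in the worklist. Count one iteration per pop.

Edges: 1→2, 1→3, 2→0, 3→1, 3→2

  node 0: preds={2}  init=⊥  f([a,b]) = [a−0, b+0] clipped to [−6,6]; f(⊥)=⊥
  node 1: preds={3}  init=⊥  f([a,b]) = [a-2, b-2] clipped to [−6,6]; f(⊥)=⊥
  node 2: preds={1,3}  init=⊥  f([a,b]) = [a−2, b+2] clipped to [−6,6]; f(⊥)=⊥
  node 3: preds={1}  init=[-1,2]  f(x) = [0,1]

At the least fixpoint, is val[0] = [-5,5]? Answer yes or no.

no

Iteration log — 5 steps:
  step 1. node 0  ⊔preds=⊥  new=⊥  stable
  step 2. node 1  ⊔preds=[-1,2]  new=[-3,0]  old=⊥  +wl: 
  step 3. node 2  ⊔preds=[-3,2]  new=[-5,4]  old=⊥  +wl: 0
  step 4. node 3  ⊔preds=[-3,0]  new=[-1,2]  stable
  step 5. node 0  ⊔preds=[-5,4]  new=[-5,4]  old=⊥  +wl: 

Least fixpoint reached:
  node 0: [-5,4]
  node 1: [-3,0]
  node 2: [-5,4]
  node 3: [-1,2]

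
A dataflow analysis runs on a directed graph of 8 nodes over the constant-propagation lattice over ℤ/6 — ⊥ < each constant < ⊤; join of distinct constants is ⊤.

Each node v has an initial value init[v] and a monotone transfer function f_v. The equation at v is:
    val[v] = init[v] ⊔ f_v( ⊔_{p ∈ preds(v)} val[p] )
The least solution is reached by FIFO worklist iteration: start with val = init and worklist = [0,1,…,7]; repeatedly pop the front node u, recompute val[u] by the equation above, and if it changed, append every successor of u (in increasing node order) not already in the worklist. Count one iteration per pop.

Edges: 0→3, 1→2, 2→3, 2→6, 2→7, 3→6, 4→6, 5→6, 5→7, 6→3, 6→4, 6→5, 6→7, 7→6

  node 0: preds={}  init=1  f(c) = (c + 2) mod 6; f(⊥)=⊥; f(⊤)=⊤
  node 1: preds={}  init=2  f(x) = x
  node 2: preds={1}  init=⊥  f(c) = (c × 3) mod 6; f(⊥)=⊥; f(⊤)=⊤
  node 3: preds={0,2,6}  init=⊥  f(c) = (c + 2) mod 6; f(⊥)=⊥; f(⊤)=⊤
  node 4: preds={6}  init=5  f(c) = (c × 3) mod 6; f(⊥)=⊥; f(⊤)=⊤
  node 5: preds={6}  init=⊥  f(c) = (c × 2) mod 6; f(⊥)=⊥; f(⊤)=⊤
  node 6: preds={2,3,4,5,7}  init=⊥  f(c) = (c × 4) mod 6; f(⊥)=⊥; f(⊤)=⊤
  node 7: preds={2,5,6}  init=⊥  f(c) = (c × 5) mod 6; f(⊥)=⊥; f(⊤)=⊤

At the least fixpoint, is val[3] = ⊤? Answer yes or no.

yes

Worklist (13 pops):
  #1 pop 0: in=⊥ → 1 (no change)
  #2 pop 1: in=⊥ → 2 (no change)
  #3 pop 2: in=2 → 0 (was ⊥); enqueue []
  #4 pop 3: in=⊤ → ⊤ (was ⊥); enqueue []
  #5 pop 4: in=⊥ → 5 (no change)
  #6 pop 5: in=⊥ → ⊥ (no change)
  #7 pop 6: in=⊤ → ⊤ (was ⊥); enqueue [3,4,5]
  #8 pop 7: in=⊤ → ⊤ (was ⊥); enqueue [6]
  #9 pop 3: in=⊤ → ⊤ (no change)
  #10 pop 4: in=⊤ → ⊤ (was 5); enqueue []
  #11 pop 5: in=⊤ → ⊤ (was ⊥); enqueue [7]
  #12 pop 6: in=⊤ → ⊤ (no change)
  #13 pop 7: in=⊤ → ⊤ (no change)

Fixpoint:
  val[0] = 1
  val[1] = 2
  val[2] = 0
  val[3] = ⊤
  val[4] = ⊤
  val[5] = ⊤
  val[6] = ⊤
  val[7] = ⊤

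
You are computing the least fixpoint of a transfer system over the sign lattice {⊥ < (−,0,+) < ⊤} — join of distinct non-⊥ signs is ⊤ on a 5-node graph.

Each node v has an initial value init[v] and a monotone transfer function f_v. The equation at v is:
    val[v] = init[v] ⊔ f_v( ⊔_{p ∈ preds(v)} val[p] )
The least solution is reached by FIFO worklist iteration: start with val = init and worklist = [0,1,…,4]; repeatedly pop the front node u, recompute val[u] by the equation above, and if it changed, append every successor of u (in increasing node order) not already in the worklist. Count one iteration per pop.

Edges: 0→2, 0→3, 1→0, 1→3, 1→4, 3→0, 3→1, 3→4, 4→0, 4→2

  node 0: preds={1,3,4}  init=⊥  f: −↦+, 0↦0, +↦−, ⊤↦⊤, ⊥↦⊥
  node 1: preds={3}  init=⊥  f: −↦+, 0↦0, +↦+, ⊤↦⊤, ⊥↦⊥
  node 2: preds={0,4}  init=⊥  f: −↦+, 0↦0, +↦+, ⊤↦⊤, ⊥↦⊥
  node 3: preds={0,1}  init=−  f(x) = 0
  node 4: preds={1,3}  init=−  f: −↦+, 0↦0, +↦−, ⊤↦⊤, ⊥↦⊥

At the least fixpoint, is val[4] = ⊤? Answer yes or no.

Iteration log — 11 steps:
  step 1. node 0  ⊔preds=−  new=+  old=⊥  +wl: 
  step 2. node 1  ⊔preds=−  new=+  old=⊥  +wl: 0
  step 3. node 2  ⊔preds=⊤  new=⊤  old=⊥  +wl: 
  step 4. node 3  ⊔preds=+  new=⊤  old=−  +wl: 1
  step 5. node 4  ⊔preds=⊤  new=⊤  old=−  +wl: 2
  step 6. node 0  ⊔preds=⊤  new=⊤  old=+  +wl: 3
  step 7. node 1  ⊔preds=⊤  new=⊤  old=+  +wl: 0,4
  step 8. node 2  ⊔preds=⊤  new=⊤  stable
  step 9. node 3  ⊔preds=⊤  new=⊤  stable
  step 10. node 0  ⊔preds=⊤  new=⊤  stable
  step 11. node 4  ⊔preds=⊤  new=⊤  stable

Least fixpoint reached:
  node 0: ⊤
  node 1: ⊤
  node 2: ⊤
  node 3: ⊤
  node 4: ⊤

yes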